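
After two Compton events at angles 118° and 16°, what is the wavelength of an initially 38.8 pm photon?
42.4594 pm

Apply Compton shift twice:

First scattering at θ₁ = 118°:
Δλ₁ = λ_C(1 - cos(118°))
Δλ₁ = 2.4263 × 1.4695
Δλ₁ = 3.5654 pm

After first scattering:
λ₁ = 38.8 + 3.5654 = 42.3654 pm

Second scattering at θ₂ = 16°:
Δλ₂ = λ_C(1 - cos(16°))
Δλ₂ = 2.4263 × 0.0387
Δλ₂ = 0.0940 pm

Final wavelength:
λ₂ = 42.3654 + 0.0940 = 42.4594 pm

Total shift: Δλ_total = 3.5654 + 0.0940 = 3.6594 pm

(Intermediate values are shown rounded; full precision is carried through to the final answer.)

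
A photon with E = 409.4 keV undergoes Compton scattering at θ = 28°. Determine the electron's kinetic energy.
35.1015 keV

By energy conservation: K_e = E_initial - E_final

First find the scattered photon energy:
Initial wavelength: λ = hc/E = 3.0284 pm
Compton shift: Δλ = λ_C(1 - cos(28°)) = 0.2840 pm
Final wavelength: λ' = 3.0284 + 0.2840 = 3.3124 pm
Final photon energy: E' = hc/λ' = 374.2985 keV

Electron kinetic energy:
K_e = E - E' = 409.4000 - 374.2985 = 35.1015 keV

(Intermediate values are shown rounded; full precision is carried through to the final answer.)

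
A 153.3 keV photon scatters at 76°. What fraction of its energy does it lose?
0.1853 (or 18.53%)

Calculate initial and final photon energies:

Initial: E₀ = 153.3 keV → λ₀ = 8.0877 pm
Compton shift: Δλ = 1.8393 pm
Final wavelength: λ' = 9.9270 pm
Final energy: E' = 124.8957 keV

Fractional energy loss:
(E₀ - E')/E₀ = (153.3000 - 124.8957)/153.3000
= 28.4043/153.3000
= 0.1853
= 18.53%

(Intermediate values are shown rounded; full precision is carried through to the final answer.)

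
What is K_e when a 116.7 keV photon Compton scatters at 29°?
3.2486 keV

By energy conservation: K_e = E_initial - E_final

First find the scattered photon energy:
Initial wavelength: λ = hc/E = 10.6242 pm
Compton shift: Δλ = λ_C(1 - cos(29°)) = 0.3042 pm
Final wavelength: λ' = 10.6242 + 0.3042 = 10.9284 pm
Final photon energy: E' = hc/λ' = 113.4514 keV

Electron kinetic energy:
K_e = E - E' = 116.7000 - 113.4514 = 3.2486 keV

(Intermediate values are shown rounded; full precision is carried through to the final answer.)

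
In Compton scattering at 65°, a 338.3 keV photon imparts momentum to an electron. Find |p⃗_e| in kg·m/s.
1.7265e-22 kg·m/s

The electron is initially at rest, so by conservation of momentum:
p⃗_e = p⃗₀ − p⃗'  (incident photon momentum minus scattered photon momentum)

Photon momentum magnitudes (p = h/λ = E/c):
λ₀ = hc/E₀ = 3.6649 pm → p₀ = h/λ₀ = 1.8080e-22 kg·m/s
Δλ = λ_C(1 − cos 65°) = 1.4009 pm
λ' = 5.0658 pm → p' = h/λ' = 1.3080e-22 kg·m/s

The scattered photon makes angle θ = 65° with the incident direction, so by the law of cosines:
|p⃗_e|² = p₀² + p'² − 2p₀p'cos θ
|p⃗_e|² = (1.8080e-22)² + (1.3080e-22)² − 2·1.8080e-22·1.3080e-22·cos(65°)
|p⃗_e| = 1.7265e-22 kg·m/s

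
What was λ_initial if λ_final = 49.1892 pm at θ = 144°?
44.8000 pm

From λ' = λ + Δλ, we have λ = λ' - Δλ

First calculate the Compton shift:
Δλ = λ_C(1 - cos θ)
Δλ = 2.4263 × (1 - cos(144°))
Δλ = 2.4263 × 1.8090
Δλ = 4.3892 pm

Initial wavelength:
λ = λ' - Δλ
λ = 49.1892 - 4.3892
λ = 44.8000 pm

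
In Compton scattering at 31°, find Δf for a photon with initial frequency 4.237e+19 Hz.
1.978e+18 Hz (decrease)

Convert frequency to wavelength (c = 299792458 m/s):
λ₀ = c/f₀ = 299792458/4.237e+19 = 7.0755831e-12 m = 7.0756 pm

Calculate Compton shift:
Δλ = λ_C(1 - cos(31°)) = 0.3466 pm

Final wavelength:
λ' = λ₀ + Δλ = 7.0756 + 0.3466 = 7.4221 pm

Final frequency:
f' = c/λ' = 299792458/7.4221396e-12 = 4.0391649e+19 Hz

Frequency shift (decrease):
Δf = f₀ - f' = 4.237e+19 - 4.0391649e+19 = 1.978e+18 Hz

(Intermediate values are shown rounded; full precision is carried through to the final answer.)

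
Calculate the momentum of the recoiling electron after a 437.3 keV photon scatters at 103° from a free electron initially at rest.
2.8219e-22 kg·m/s

The electron is initially at rest, so by conservation of momentum:
p⃗_e = p⃗₀ − p⃗'  (incident photon momentum minus scattered photon momentum)

Photon momentum magnitudes (p = h/λ = E/c):
λ₀ = hc/E₀ = 2.8352 pm → p₀ = h/λ₀ = 2.3371e-22 kg·m/s
Δλ = λ_C(1 − cos 103°) = 2.9721 pm
λ' = 5.8073 pm → p' = h/λ' = 1.1410e-22 kg·m/s

The scattered photon makes angle θ = 103° with the incident direction, so by the law of cosines:
|p⃗_e|² = p₀² + p'² − 2p₀p'cos θ
|p⃗_e|² = (2.3371e-22)² + (1.1410e-22)² − 2·2.3371e-22·1.1410e-22·cos(103°)
|p⃗_e| = 2.8219e-22 kg·m/s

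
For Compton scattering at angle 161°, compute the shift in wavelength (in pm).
4.7204 pm

Using the Compton scattering formula:
Δλ = λ_C(1 - cos θ)

where λ_C = h/(m_e·c) ≈ 2.4263 pm is the Compton wavelength of an electron.

For θ = 161°:
cos(161°) = -0.9455
1 - cos(161°) = 1.9455

Δλ = 2.4263 × 1.9455
Δλ = 4.7204 pm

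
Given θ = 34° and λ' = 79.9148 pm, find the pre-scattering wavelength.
79.5000 pm

From λ' = λ + Δλ, we have λ = λ' - Δλ

First calculate the Compton shift:
Δλ = λ_C(1 - cos θ)
Δλ = 2.4263 × (1 - cos(34°))
Δλ = 2.4263 × 0.1710
Δλ = 0.4148 pm

Initial wavelength:
λ = λ' - Δλ
λ = 79.9148 - 0.4148
λ = 79.5000 pm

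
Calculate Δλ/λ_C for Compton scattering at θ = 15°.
0.0341 λ_C

The Compton shift formula is:
Δλ = λ_C(1 - cos θ)

Dividing both sides by λ_C:
Δλ/λ_C = 1 - cos θ

For θ = 15°:
Δλ/λ_C = 1 - cos(15°)
Δλ/λ_C = 1 - 0.9659
Δλ/λ_C = 0.0341

This means the shift is 0.0341 × λ_C = 0.0827 pm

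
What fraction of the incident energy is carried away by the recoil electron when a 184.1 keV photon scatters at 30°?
0.0460 (or 4.60%)

Calculate initial and final photon energies:

Initial: E₀ = 184.1 keV → λ₀ = 6.7346 pm
Compton shift: Δλ = 0.3251 pm
Final wavelength: λ' = 7.0597 pm
Final energy: E' = 175.6231 keV

Fractional energy loss:
(E₀ - E')/E₀ = (184.1000 - 175.6231)/184.1000
= 8.4769/184.1000
= 0.0460
= 4.60%

(Intermediate values are shown rounded; full precision is carried through to the final answer.)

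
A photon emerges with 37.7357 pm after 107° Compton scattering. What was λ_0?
34.6000 pm

From λ' = λ + Δλ, we have λ = λ' - Δλ

First calculate the Compton shift:
Δλ = λ_C(1 - cos θ)
Δλ = 2.4263 × (1 - cos(107°))
Δλ = 2.4263 × 1.2924
Δλ = 3.1357 pm

Initial wavelength:
λ = λ' - Δλ
λ = 37.7357 - 3.1357
λ = 34.6000 pm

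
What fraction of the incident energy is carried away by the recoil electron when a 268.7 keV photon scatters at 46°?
0.1383 (or 13.83%)

Calculate initial and final photon energies:

Initial: E₀ = 268.7 keV → λ₀ = 4.6142 pm
Compton shift: Δλ = 0.7409 pm
Final wavelength: λ' = 5.3551 pm
Final energy: E' = 231.5264 keV

Fractional energy loss:
(E₀ - E')/E₀ = (268.7000 - 231.5264)/268.7000
= 37.1736/268.7000
= 0.1383
= 13.83%

(Intermediate values are shown rounded; full precision is carried through to the final answer.)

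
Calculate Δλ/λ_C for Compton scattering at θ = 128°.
1.6157 λ_C

The Compton shift formula is:
Δλ = λ_C(1 - cos θ)

Dividing both sides by λ_C:
Δλ/λ_C = 1 - cos θ

For θ = 128°:
Δλ/λ_C = 1 - cos(128°)
Δλ/λ_C = 1 - -0.6157
Δλ/λ_C = 1.6157

This means the shift is 1.6157 × λ_C = 3.9201 pm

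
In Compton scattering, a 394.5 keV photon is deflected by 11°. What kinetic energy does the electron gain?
5.5174 keV

By energy conservation: K_e = E_initial - E_final

First find the scattered photon energy:
Initial wavelength: λ = hc/E = 3.1428 pm
Compton shift: Δλ = λ_C(1 - cos(11°)) = 0.0446 pm
Final wavelength: λ' = 3.1428 + 0.0446 = 3.1874 pm
Final photon energy: E' = hc/λ' = 388.9826 keV

Electron kinetic energy:
K_e = E - E' = 394.5000 - 388.9826 = 5.5174 keV

(Intermediate values are shown rounded; full precision is carried through to the final answer.)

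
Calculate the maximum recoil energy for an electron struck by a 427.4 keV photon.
267.4929 keV

Maximum energy transfer occurs at θ = 180° (backscattering).

Initial photon: E₀ = 427.4 keV → λ₀ = 2.9009 pm

Maximum Compton shift (at 180°):
Δλ_max = 2λ_C = 2 × 2.4263 = 4.8526 pm

Final wavelength:
λ' = 2.9009 + 4.8526 = 7.7535 pm

Minimum photon energy (maximum energy to electron):
E'_min = hc/λ' = 159.9071 keV

Maximum electron kinetic energy:
K_max = E₀ - E'_min = 427.4000 - 159.9071 = 267.4929 keV

(Intermediate values are shown rounded; full precision is carried through to the final answer.)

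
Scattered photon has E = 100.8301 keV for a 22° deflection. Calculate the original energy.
102.3000 keV

Convert final energy to wavelength (hc ≈ 1239.842 keV·pm):
λ' = hc/E' = 1239.842 / 100.8301 = 12.2963 pm

Calculate the Compton shift:
Δλ = λ_C(1 - cos(22°))
Δλ = 2.4263 × (1 - cos(22°))
Δλ = 0.1767 pm

Initial wavelength:
λ = λ' - Δλ = 12.2963 - 0.1767 = 12.1197 pm

Initial energy:
E = hc/λ = 1239.842 / 12.1197 = 102.3000 keV

(Intermediate values are shown rounded; full precision is carried through to the final answer.)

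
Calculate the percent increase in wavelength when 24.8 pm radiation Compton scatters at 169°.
19.3873%

Calculate the Compton shift:
Δλ = λ_C(1 - cos(169°))
Δλ = 2.4263 × (1 - cos(169°))
Δλ = 2.4263 × 1.9816
Δλ = 4.8080 pm

Percentage change:
(Δλ/λ₀) × 100 = (4.8080/24.8) × 100
= 19.3873%

(Intermediate values are shown rounded; full precision is carried through to the final answer.)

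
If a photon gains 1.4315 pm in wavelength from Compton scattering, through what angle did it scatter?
65.79°

From the Compton formula Δλ = λ_C(1 - cos θ), we can solve for θ:

cos θ = 1 - Δλ/λ_C

Given:
- Δλ = 1.4315 pm
- λ_C = h/(m_e·c) ≈ 2.42631024 pm

cos θ = 1 - 1.4315/2.42631024
cos θ = 1 - 0.589991
cos θ = 0.410009

θ = arccos(0.410009)
θ = 65.79°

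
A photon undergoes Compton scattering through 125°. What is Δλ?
3.8180 pm

Using the Compton scattering formula:
Δλ = λ_C(1 - cos θ)

where λ_C = h/(m_e·c) ≈ 2.4263 pm is the Compton wavelength of an electron.

For θ = 125°:
cos(125°) = -0.5736
1 - cos(125°) = 1.5736

Δλ = 2.4263 × 1.5736
Δλ = 3.8180 pm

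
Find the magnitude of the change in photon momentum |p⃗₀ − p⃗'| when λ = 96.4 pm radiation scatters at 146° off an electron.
1.2857e-23 kg·m/s

Photon momentum magnitude is p = h/λ.

Initial momentum:
p₀ = h/λ = 6.6261e-34/9.6400e-11 = 6.8735e-24 kg·m/s

After scattering:
λ' = λ + Δλ = 96.4 + 4.4378 = 100.8378 pm
p' = h/λ' = 6.6261e-34/1.0084e-10 = 6.5710e-24 kg·m/s

Momentum is a vector; the scattered photon's direction makes angle θ = 146° with the incident direction. The magnitude of the vector change Δp⃗ = p⃗₀ − p⃗' is found from the law of cosines:
|Δp⃗|² = p₀² + p'² − 2p₀p'cos θ
|Δp⃗|² = (6.8735e-24)² + (6.5710e-24)² − 2·6.8735e-24·6.5710e-24·cos(146°)
|Δp⃗| = 1.2857e-23 kg·m/s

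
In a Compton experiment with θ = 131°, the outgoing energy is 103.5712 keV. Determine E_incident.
155.9000 keV

Convert final energy to wavelength (hc ≈ 1239.842 keV·pm):
λ' = hc/E' = 1239.842 / 103.5712 = 11.9709 pm

Calculate the Compton shift:
Δλ = λ_C(1 - cos(131°))
Δλ = 2.4263 × (1 - cos(131°))
Δλ = 4.0181 pm

Initial wavelength:
λ = λ' - Δλ = 11.9709 - 4.0181 = 7.9528 pm

Initial energy:
E = hc/λ = 1239.842 / 7.9528 = 155.9000 keV

(Intermediate values are shown rounded; full precision is carried through to the final answer.)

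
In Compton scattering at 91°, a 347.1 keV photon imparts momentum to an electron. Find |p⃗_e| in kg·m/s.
2.1715e-22 kg·m/s

The electron is initially at rest, so by conservation of momentum:
p⃗_e = p⃗₀ − p⃗'  (incident photon momentum minus scattered photon momentum)

Photon momentum magnitudes (p = h/λ = E/c):
λ₀ = hc/E₀ = 3.5720 pm → p₀ = h/λ₀ = 1.8550e-22 kg·m/s
Δλ = λ_C(1 − cos 91°) = 2.4687 pm
λ' = 6.0407 pm → p' = h/λ' = 1.0969e-22 kg·m/s

The scattered photon makes angle θ = 91° with the incident direction, so by the law of cosines:
|p⃗_e|² = p₀² + p'² − 2p₀p'cos θ
|p⃗_e|² = (1.8550e-22)² + (1.0969e-22)² − 2·1.8550e-22·1.0969e-22·cos(91°)
|p⃗_e| = 2.1715e-22 kg·m/s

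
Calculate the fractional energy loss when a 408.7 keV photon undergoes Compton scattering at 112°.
0.5237 (or 52.37%)

Calculate initial and final photon energies:

Initial: E₀ = 408.7 keV → λ₀ = 3.0336 pm
Compton shift: Δλ = 3.3352 pm
Final wavelength: λ' = 6.3688 pm
Final energy: E' = 194.6730 keV

Fractional energy loss:
(E₀ - E')/E₀ = (408.7000 - 194.6730)/408.7000
= 214.0270/408.7000
= 0.5237
= 52.37%

(Intermediate values are shown rounded; full precision is carried through to the final answer.)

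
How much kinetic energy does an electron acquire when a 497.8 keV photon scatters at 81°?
224.5502 keV

By energy conservation: K_e = E_initial - E_final

First find the scattered photon energy:
Initial wavelength: λ = hc/E = 2.4906 pm
Compton shift: Δλ = λ_C(1 - cos(81°)) = 2.0468 pm
Final wavelength: λ' = 2.4906 + 2.0468 = 4.5374 pm
Final photon energy: E' = hc/λ' = 273.2498 keV

Electron kinetic energy:
K_e = E - E' = 497.8000 - 273.2498 = 224.5502 keV

(Intermediate values are shown rounded; full precision is carried through to the final answer.)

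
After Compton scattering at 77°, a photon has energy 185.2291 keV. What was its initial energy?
257.6001 keV

Convert final energy to wavelength (hc ≈ 1239.842 keV·pm):
λ' = hc/E' = 1239.842 / 185.2291 = 6.6936 pm

Calculate the Compton shift:
Δλ = λ_C(1 - cos(77°))
Δλ = 2.4263 × (1 - cos(77°))
Δλ = 1.8805 pm

Initial wavelength:
λ = λ' - Δλ = 6.6936 - 1.8805 = 4.8131 pm

Initial energy:
E = hc/λ = 1239.842 / 4.8131 = 257.6001 keV

(Intermediate values are shown rounded; full precision is carried through to the final answer.)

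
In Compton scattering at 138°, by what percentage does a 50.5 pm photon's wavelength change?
8.3751%

Calculate the Compton shift:
Δλ = λ_C(1 - cos(138°))
Δλ = 2.4263 × (1 - cos(138°))
Δλ = 2.4263 × 1.7431
Δλ = 4.2294 pm

Percentage change:
(Δλ/λ₀) × 100 = (4.2294/50.5) × 100
= 8.3751%

(Intermediate values are shown rounded; full precision is carried through to the final answer.)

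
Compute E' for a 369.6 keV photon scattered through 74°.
242.5318 keV

First convert energy to wavelength:
λ = hc/E, with hc ≈ 1239.842 keV·pm (i.e. 1239.842 eV·nm)

For E = 369.6 keV = 369600 eV:
λ = 1239.842 keV·pm / 369.6 keV
λ = 3.3546 pm

Calculate the Compton shift:
Δλ = λ_C(1 - cos(74°)) = 2.4263 × 0.7244
Δλ = 1.7575 pm

Final wavelength:
λ' = 3.3546 + 1.7575 = 5.1121 pm

Final energy:
E' = hc/λ' = 1239.842 / 5.1121 = 242.5318 keV

(Intermediate values are shown rounded; full precision is carried through to the final answer.)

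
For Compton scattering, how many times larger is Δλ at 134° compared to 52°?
134° produces the larger shift by a factor of 4.409

Calculate both shifts using Δλ = λ_C(1 - cos θ):

For θ₁ = 52°:
Δλ₁ = 2.4263 × (1 - cos(52°))
Δλ₁ = 2.4263 × 0.3843
Δλ₁ = 0.9325 pm

For θ₂ = 134°:
Δλ₂ = 2.4263 × (1 - cos(134°))
Δλ₂ = 2.4263 × 1.6947
Δλ₂ = 4.1118 pm

The 134° angle produces the larger shift.
Ratio: 4.1118/0.9325 = 4.409

(Intermediate values are shown rounded; full precision is carried through to the final answer.)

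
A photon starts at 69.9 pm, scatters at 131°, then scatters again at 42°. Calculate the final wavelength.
74.5413 pm

Apply Compton shift twice:

First scattering at θ₁ = 131°:
Δλ₁ = λ_C(1 - cos(131°))
Δλ₁ = 2.4263 × 1.6561
Δλ₁ = 4.0181 pm

After first scattering:
λ₁ = 69.9 + 4.0181 = 73.9181 pm

Second scattering at θ₂ = 42°:
Δλ₂ = λ_C(1 - cos(42°))
Δλ₂ = 2.4263 × 0.2569
Δλ₂ = 0.6232 pm

Final wavelength:
λ₂ = 73.9181 + 0.6232 = 74.5413 pm

Total shift: Δλ_total = 4.0181 + 0.6232 = 4.6413 pm

(Intermediate values are shown rounded; full precision is carried through to the final answer.)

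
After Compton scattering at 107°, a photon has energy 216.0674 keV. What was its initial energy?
476.3998 keV

Convert final energy to wavelength (hc ≈ 1239.842 keV·pm):
λ' = hc/E' = 1239.842 / 216.0674 = 5.7382 pm

Calculate the Compton shift:
Δλ = λ_C(1 - cos(107°))
Δλ = 2.4263 × (1 - cos(107°))
Δλ = 3.1357 pm

Initial wavelength:
λ = λ' - Δλ = 5.7382 - 3.1357 = 2.6025 pm

Initial energy:
E = hc/λ = 1239.842 / 2.6025 = 476.3998 keV

(Intermediate values are shown rounded; full precision is carried through to the final answer.)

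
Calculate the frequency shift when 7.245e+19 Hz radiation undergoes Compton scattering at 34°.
6.601e+18 Hz (decrease)

Convert frequency to wavelength (c = 299792458 m/s):
λ₀ = c/f₀ = 299792458/7.245e+19 = 4.1379221e-12 m = 4.1379 pm

Calculate Compton shift:
Δλ = λ_C(1 - cos(34°)) = 0.4148 pm

Final wavelength:
λ' = λ₀ + Δλ = 4.1379 + 0.4148 = 4.5527 pm

Final frequency:
f' = c/λ' = 299792458/4.5527300e-12 = 6.5848943e+19 Hz

Frequency shift (decrease):
Δf = f₀ - f' = 7.245e+19 - 6.5848943e+19 = 6.601e+18 Hz

(Intermediate values are shown rounded; full precision is carried through to the final answer.)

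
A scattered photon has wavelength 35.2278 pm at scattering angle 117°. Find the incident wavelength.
31.7000 pm

From λ' = λ + Δλ, we have λ = λ' - Δλ

First calculate the Compton shift:
Δλ = λ_C(1 - cos θ)
Δλ = 2.4263 × (1 - cos(117°))
Δλ = 2.4263 × 1.4540
Δλ = 3.5278 pm

Initial wavelength:
λ = λ' - Δλ
λ = 35.2278 - 3.5278
λ = 31.7000 pm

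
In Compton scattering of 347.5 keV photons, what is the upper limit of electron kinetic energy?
200.2593 keV

Maximum energy transfer occurs at θ = 180° (backscattering).

Initial photon: E₀ = 347.5 keV → λ₀ = 3.5679 pm

Maximum Compton shift (at 180°):
Δλ_max = 2λ_C = 2 × 2.4263 = 4.8526 pm

Final wavelength:
λ' = 3.5679 + 4.8526 = 8.4205 pm

Minimum photon energy (maximum energy to electron):
E'_min = hc/λ' = 147.2407 keV

Maximum electron kinetic energy:
K_max = E₀ - E'_min = 347.5000 - 147.2407 = 200.2593 keV

(Intermediate values are shown rounded; full precision is carried through to the final answer.)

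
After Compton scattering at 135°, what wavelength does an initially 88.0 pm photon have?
92.1420 pm

Using the Compton formula: λ' = λ + λ_C(1 − cos θ)

For θ = 135°, cos θ = -√2/2 (exact) ≈ -0.7071, so:
1 − cos 135° = 1 − (-√2/2) ≈ 1.7071

Δλ = λ_C × 1.7071 = 2.4263 × 1.7071 = 4.1420 pm

λ' = 88.0 + 4.1420 = 92.1420 pm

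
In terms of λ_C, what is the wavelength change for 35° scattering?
0.1808 λ_C

The Compton shift formula is:
Δλ = λ_C(1 - cos θ)

Dividing both sides by λ_C:
Δλ/λ_C = 1 - cos θ

For θ = 35°:
Δλ/λ_C = 1 - cos(35°)
Δλ/λ_C = 1 - 0.8192
Δλ/λ_C = 0.1808

This means the shift is 0.1808 × λ_C = 0.4388 pm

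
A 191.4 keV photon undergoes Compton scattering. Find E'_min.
109.4264 keV (at θ = 180°)

The scattered photon has minimum energy when its wavelength is maximum, i.e., when the Compton shift Δλ = λ_C(1 − cos θ) is maximum. This occurs at θ = 180° (backscattering), giving Δλ_max = 2λ_C = 4.8526 pm.

Initial wavelength: λ₀ = hc/E₀ = 6.4778 pm
Maximum final wavelength: λ'_max = λ₀ + 2λ_C = 6.4778 + 4.8526 = 11.3304 pm
Minimum final energy: E'_min = hc/λ'_max = 109.4264 keV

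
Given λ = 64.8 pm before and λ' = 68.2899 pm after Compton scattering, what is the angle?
116.00°

First find the wavelength shift:
Δλ = λ' - λ = 68.2899 - 64.8 = 3.4899 pm

Using Δλ = λ_C(1 - cos θ), with λ_C = h/(m_e·c) ≈ 2.42631024 pm:
cos θ = 1 - Δλ/λ_C
cos θ = 1 - 3.4899/2.42631024
cos θ = -0.438357

θ = arccos(-0.438357)
θ = 116.00°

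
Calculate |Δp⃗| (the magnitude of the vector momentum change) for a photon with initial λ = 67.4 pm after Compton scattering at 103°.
1.5065e-23 kg·m/s

Photon momentum magnitude is p = h/λ.

Initial momentum:
p₀ = h/λ = 6.6261e-34/6.7400e-11 = 9.8310e-24 kg·m/s

After scattering:
λ' = λ + Δλ = 67.4 + 2.9721 = 70.3721 pm
p' = h/λ' = 6.6261e-34/7.0372e-11 = 9.4158e-24 kg·m/s

Momentum is a vector; the scattered photon's direction makes angle θ = 103° with the incident direction. The magnitude of the vector change Δp⃗ = p⃗₀ − p⃗' is found from the law of cosines:
|Δp⃗|² = p₀² + p'² − 2p₀p'cos θ
|Δp⃗|² = (9.8310e-24)² + (9.4158e-24)² − 2·9.8310e-24·9.4158e-24·cos(103°)
|Δp⃗| = 1.5065e-23 kg·m/s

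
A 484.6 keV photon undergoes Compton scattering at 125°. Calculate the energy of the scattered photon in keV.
194.4402 keV

First convert energy to wavelength:
λ = hc/E, with hc ≈ 1239.842 keV·pm (i.e. 1239.842 eV·nm)

For E = 484.6 keV = 484600 eV:
λ = 1239.842 keV·pm / 484.6 keV
λ = 2.5585 pm

Calculate the Compton shift:
Δλ = λ_C(1 - cos(125°)) = 2.4263 × 1.5736
Δλ = 3.8180 pm

Final wavelength:
λ' = 2.5585 + 3.8180 = 6.3765 pm

Final energy:
E' = hc/λ' = 1239.842 / 6.3765 = 194.4402 keV

(Intermediate values are shown rounded; full precision is carried through to the final answer.)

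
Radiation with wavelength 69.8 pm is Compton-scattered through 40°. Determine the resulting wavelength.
70.3676 pm

Using the Compton scattering formula:
λ' = λ + Δλ = λ + λ_C(1 - cos θ)

Given:
- Initial wavelength λ = 69.8 pm
- Scattering angle θ = 40°
- Compton wavelength λ_C ≈ 2.4263 pm

Calculate the shift:
Δλ = 2.4263 × (1 - cos(40°))
Δλ = 2.4263 × 0.2340
Δλ = 0.5676 pm

Final wavelength:
λ' = 69.8 + 0.5676 = 70.3676 pm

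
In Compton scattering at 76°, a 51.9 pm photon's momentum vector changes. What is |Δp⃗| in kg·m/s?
1.5455e-23 kg·m/s

Photon momentum magnitude is p = h/λ.

Initial momentum:
p₀ = h/λ = 6.6261e-34/5.1900e-11 = 1.2767e-23 kg·m/s

After scattering:
λ' = λ + Δλ = 51.9 + 1.8393 = 53.7393 pm
p' = h/λ' = 6.6261e-34/5.3739e-11 = 1.2330e-23 kg·m/s

Momentum is a vector; the scattered photon's direction makes angle θ = 76° with the incident direction. The magnitude of the vector change Δp⃗ = p⃗₀ − p⃗' is found from the law of cosines:
|Δp⃗|² = p₀² + p'² − 2p₀p'cos θ
|Δp⃗|² = (1.2767e-23)² + (1.2330e-23)² − 2·1.2767e-23·1.2330e-23·cos(76°)
|Δp⃗| = 1.5455e-23 kg·m/s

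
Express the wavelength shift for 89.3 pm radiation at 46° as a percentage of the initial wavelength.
0.8296%

Calculate the Compton shift:
Δλ = λ_C(1 - cos(46°))
Δλ = 2.4263 × (1 - cos(46°))
Δλ = 2.4263 × 0.3053
Δλ = 0.7409 pm

Percentage change:
(Δλ/λ₀) × 100 = (0.7409/89.3) × 100
= 0.8296%

(Intermediate values are shown rounded; full precision is carried through to the final answer.)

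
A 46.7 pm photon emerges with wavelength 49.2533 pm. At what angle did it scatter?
93.00°

First find the wavelength shift:
Δλ = λ' - λ = 49.2533 - 46.7 = 2.5533 pm

Using Δλ = λ_C(1 - cos θ), with λ_C = h/(m_e·c) ≈ 2.42631024 pm:
cos θ = 1 - Δλ/λ_C
cos θ = 1 - 2.5533/2.42631024
cos θ = -0.052339

θ = arccos(-0.052339)
θ = 93.00°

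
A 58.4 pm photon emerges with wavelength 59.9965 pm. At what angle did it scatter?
70.00°

First find the wavelength shift:
Δλ = λ' - λ = 59.9965 - 58.4 = 1.5965 pm

Using Δλ = λ_C(1 - cos θ), with λ_C = h/(m_e·c) ≈ 2.42631024 pm:
cos θ = 1 - Δλ/λ_C
cos θ = 1 - 1.5965/2.42631024
cos θ = 0.342005

θ = arccos(0.342005)
θ = 70.00°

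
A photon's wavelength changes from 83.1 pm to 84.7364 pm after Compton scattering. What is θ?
71.00°

First find the wavelength shift:
Δλ = λ' - λ = 84.7364 - 83.1 = 1.6364 pm

Using Δλ = λ_C(1 - cos θ), with λ_C = h/(m_e·c) ≈ 2.42631024 pm:
cos θ = 1 - Δλ/λ_C
cos θ = 1 - 1.6364/2.42631024
cos θ = 0.325560

θ = arccos(0.325560)
θ = 71.00°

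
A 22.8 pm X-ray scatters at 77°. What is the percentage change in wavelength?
8.2478%

Calculate the Compton shift:
Δλ = λ_C(1 - cos(77°))
Δλ = 2.4263 × (1 - cos(77°))
Δλ = 2.4263 × 0.7750
Δλ = 1.8805 pm

Percentage change:
(Δλ/λ₀) × 100 = (1.8805/22.8) × 100
= 8.2478%

(Intermediate values are shown rounded; full precision is carried through to the final answer.)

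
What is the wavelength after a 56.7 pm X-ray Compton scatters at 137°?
60.9008 pm

Using the Compton scattering formula:
λ' = λ + Δλ = λ + λ_C(1 - cos θ)

Given:
- Initial wavelength λ = 56.7 pm
- Scattering angle θ = 137°
- Compton wavelength λ_C ≈ 2.4263 pm

Calculate the shift:
Δλ = 2.4263 × (1 - cos(137°))
Δλ = 2.4263 × 1.7314
Δλ = 4.2008 pm

Final wavelength:
λ' = 56.7 + 4.2008 = 60.9008 pm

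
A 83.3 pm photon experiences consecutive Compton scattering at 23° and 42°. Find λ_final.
84.1161 pm

Apply Compton shift twice:

First scattering at θ₁ = 23°:
Δλ₁ = λ_C(1 - cos(23°))
Δλ₁ = 2.4263 × 0.0795
Δλ₁ = 0.1929 pm

After first scattering:
λ₁ = 83.3 + 0.1929 = 83.4929 pm

Second scattering at θ₂ = 42°:
Δλ₂ = λ_C(1 - cos(42°))
Δλ₂ = 2.4263 × 0.2569
Δλ₂ = 0.6232 pm

Final wavelength:
λ₂ = 83.4929 + 0.6232 = 84.1161 pm

Total shift: Δλ_total = 0.1929 + 0.6232 = 0.8161 pm

(Intermediate values are shown rounded; full precision is carried through to the final answer.)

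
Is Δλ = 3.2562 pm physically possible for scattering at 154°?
No, inconsistent

Calculate the expected shift for θ = 154°:

Δλ_expected = λ_C(1 - cos(154°))
Δλ_expected = 2.4263 × (1 - cos(154°))
Δλ_expected = 2.4263 × 1.8988
Δλ_expected = 4.6071 pm

Given shift: 3.2562 pm
Expected shift: 4.6071 pm
Difference: 1.3509 pm

The values do not match. The given shift corresponds to θ ≈ 110.0°, not 154°.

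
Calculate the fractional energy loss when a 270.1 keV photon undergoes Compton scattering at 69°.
0.2533 (or 25.33%)

Calculate initial and final photon energies:

Initial: E₀ = 270.1 keV → λ₀ = 4.5903 pm
Compton shift: Δλ = 1.5568 pm
Final wavelength: λ' = 6.1471 pm
Final energy: E' = 201.6952 keV

Fractional energy loss:
(E₀ - E')/E₀ = (270.1000 - 201.6952)/270.1000
= 68.4048/270.1000
= 0.2533
= 25.33%

(Intermediate values are shown rounded; full precision is carried through to the final answer.)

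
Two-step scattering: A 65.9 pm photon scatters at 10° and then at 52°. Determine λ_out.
66.8694 pm

Apply Compton shift twice:

First scattering at θ₁ = 10°:
Δλ₁ = λ_C(1 - cos(10°))
Δλ₁ = 2.4263 × 0.0152
Δλ₁ = 0.0369 pm

After first scattering:
λ₁ = 65.9 + 0.0369 = 65.9369 pm

Second scattering at θ₂ = 52°:
Δλ₂ = λ_C(1 - cos(52°))
Δλ₂ = 2.4263 × 0.3843
Δλ₂ = 0.9325 pm

Final wavelength:
λ₂ = 65.9369 + 0.9325 = 66.8694 pm

Total shift: Δλ_total = 0.0369 + 0.9325 = 0.9694 pm

(Intermediate values are shown rounded; full precision is carried through to the final answer.)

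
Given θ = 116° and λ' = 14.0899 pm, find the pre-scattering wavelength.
10.6000 pm

From λ' = λ + Δλ, we have λ = λ' - Δλ

First calculate the Compton shift:
Δλ = λ_C(1 - cos θ)
Δλ = 2.4263 × (1 - cos(116°))
Δλ = 2.4263 × 1.4384
Δλ = 3.4899 pm

Initial wavelength:
λ = λ' - Δλ
λ = 14.0899 - 3.4899
λ = 10.6000 pm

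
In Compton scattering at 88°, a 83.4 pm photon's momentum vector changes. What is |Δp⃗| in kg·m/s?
1.0888e-23 kg·m/s

Photon momentum magnitude is p = h/λ.

Initial momentum:
p₀ = h/λ = 6.6261e-34/8.3400e-11 = 7.9449e-24 kg·m/s

After scattering:
λ' = λ + Δλ = 83.4 + 2.3416 = 85.7416 pm
p' = h/λ' = 6.6261e-34/8.5742e-11 = 7.7279e-24 kg·m/s

Momentum is a vector; the scattered photon's direction makes angle θ = 88° with the incident direction. The magnitude of the vector change Δp⃗ = p⃗₀ − p⃗' is found from the law of cosines:
|Δp⃗|² = p₀² + p'² − 2p₀p'cos θ
|Δp⃗|² = (7.9449e-24)² + (7.7279e-24)² − 2·7.9449e-24·7.7279e-24·cos(88°)
|Δp⃗| = 1.0888e-23 kg·m/s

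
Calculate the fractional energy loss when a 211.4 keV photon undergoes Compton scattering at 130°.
0.4046 (or 40.46%)

Calculate initial and final photon energies:

Initial: E₀ = 211.4 keV → λ₀ = 5.8649 pm
Compton shift: Δλ = 3.9859 pm
Final wavelength: λ' = 9.8508 pm
Final energy: E' = 125.8618 keV

Fractional energy loss:
(E₀ - E')/E₀ = (211.4000 - 125.8618)/211.4000
= 85.5382/211.4000
= 0.4046
= 40.46%

(Intermediate values are shown rounded; full precision is carried through to the final answer.)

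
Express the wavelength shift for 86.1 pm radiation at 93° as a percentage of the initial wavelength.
2.9655%

Calculate the Compton shift:
Δλ = λ_C(1 - cos(93°))
Δλ = 2.4263 × (1 - cos(93°))
Δλ = 2.4263 × 1.0523
Δλ = 2.5533 pm

Percentage change:
(Δλ/λ₀) × 100 = (2.5533/86.1) × 100
= 2.9655%

(Intermediate values are shown rounded; full precision is carried through to the final answer.)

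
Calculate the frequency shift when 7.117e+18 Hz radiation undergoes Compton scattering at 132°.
6.242e+17 Hz (decrease)

Convert frequency to wavelength (c = 299792458 m/s):
λ₀ = c/f₀ = 299792458/7.117e+18 = 4.2123431e-11 m = 42.1234 pm

Calculate Compton shift:
Δλ = λ_C(1 - cos(132°)) = 4.0498 pm

Final wavelength:
λ' = λ₀ + Δλ = 42.1234 + 4.0498 = 46.1733 pm

Final frequency:
f' = c/λ' = 299792458/4.6173260e-11 = 6.4927722e+18 Hz

Frequency shift (decrease):
Δf = f₀ - f' = 7.117e+18 - 6.4927722e+18 = 6.242e+17 Hz

(Intermediate values are shown rounded; full precision is carried through to the final answer.)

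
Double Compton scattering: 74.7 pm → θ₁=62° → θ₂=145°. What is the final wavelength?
80.4011 pm

Apply Compton shift twice:

First scattering at θ₁ = 62°:
Δλ₁ = λ_C(1 - cos(62°))
Δλ₁ = 2.4263 × 0.5305
Δλ₁ = 1.2872 pm

After first scattering:
λ₁ = 74.7 + 1.2872 = 75.9872 pm

Second scattering at θ₂ = 145°:
Δλ₂ = λ_C(1 - cos(145°))
Δλ₂ = 2.4263 × 1.8192
Δλ₂ = 4.4138 pm

Final wavelength:
λ₂ = 75.9872 + 4.4138 = 80.4011 pm

Total shift: Δλ_total = 1.2872 + 4.4138 = 5.7011 pm

(Intermediate values are shown rounded; full precision is carried through to the final answer.)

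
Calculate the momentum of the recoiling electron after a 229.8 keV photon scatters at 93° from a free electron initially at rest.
1.5200e-22 kg·m/s

The electron is initially at rest, so by conservation of momentum:
p⃗_e = p⃗₀ − p⃗'  (incident photon momentum minus scattered photon momentum)

Photon momentum magnitudes (p = h/λ = E/c):
λ₀ = hc/E₀ = 5.3953 pm → p₀ = h/λ₀ = 1.2281e-22 kg·m/s
Δλ = λ_C(1 − cos 93°) = 2.5533 pm
λ' = 7.9486 pm → p' = h/λ' = 8.3361e-23 kg·m/s

The scattered photon makes angle θ = 93° with the incident direction, so by the law of cosines:
|p⃗_e|² = p₀² + p'² − 2p₀p'cos θ
|p⃗_e|² = (1.2281e-22)² + (8.3361e-23)² − 2·1.2281e-22·8.3361e-23·cos(93°)
|p⃗_e| = 1.5200e-22 kg·m/s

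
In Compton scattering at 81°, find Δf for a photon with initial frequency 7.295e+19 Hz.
2.425e+19 Hz (decrease)

Convert frequency to wavelength (c = 299792458 m/s):
λ₀ = c/f₀ = 299792458/7.295e+19 = 4.1095608e-12 m = 4.1096 pm

Calculate Compton shift:
Δλ = λ_C(1 - cos(81°)) = 2.0468 pm

Final wavelength:
λ' = λ₀ + Δλ = 4.1096 + 2.0468 = 6.1563 pm

Final frequency:
f' = c/λ' = 299792458/6.1563125e-12 = 4.8696758e+19 Hz

Frequency shift (decrease):
Δf = f₀ - f' = 7.295e+19 - 4.8696758e+19 = 2.425e+19 Hz

(Intermediate values are shown rounded; full precision is carried through to the final answer.)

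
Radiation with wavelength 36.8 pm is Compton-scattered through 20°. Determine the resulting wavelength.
36.9463 pm

Using the Compton scattering formula:
λ' = λ + Δλ = λ + λ_C(1 - cos θ)

Given:
- Initial wavelength λ = 36.8 pm
- Scattering angle θ = 20°
- Compton wavelength λ_C ≈ 2.4263 pm

Calculate the shift:
Δλ = 2.4263 × (1 - cos(20°))
Δλ = 2.4263 × 0.0603
Δλ = 0.1463 pm

Final wavelength:
λ' = 36.8 + 0.1463 = 36.9463 pm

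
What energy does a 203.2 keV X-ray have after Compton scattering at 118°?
128.2554 keV

First convert energy to wavelength:
λ = hc/E, with hc ≈ 1239.842 keV·pm (i.e. 1239.842 eV·nm)

For E = 203.2 keV = 203200 eV:
λ = 1239.842 keV·pm / 203.2 keV
λ = 6.1016 pm

Calculate the Compton shift:
Δλ = λ_C(1 - cos(118°)) = 2.4263 × 1.4695
Δλ = 3.5654 pm

Final wavelength:
λ' = 6.1016 + 3.5654 = 9.6670 pm

Final energy:
E' = hc/λ' = 1239.842 / 9.6670 = 128.2554 keV

(Intermediate values are shown rounded; full precision is carried through to the final answer.)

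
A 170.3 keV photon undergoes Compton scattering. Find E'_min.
102.1879 keV (at θ = 180°)

The scattered photon has minimum energy when its wavelength is maximum, i.e., when the Compton shift Δλ = λ_C(1 − cos θ) is maximum. This occurs at θ = 180° (backscattering), giving Δλ_max = 2λ_C = 4.8526 pm.

Initial wavelength: λ₀ = hc/E₀ = 7.2803 pm
Maximum final wavelength: λ'_max = λ₀ + 2λ_C = 7.2803 + 4.8526 = 12.1330 pm
Minimum final energy: E'_min = hc/λ'_max = 102.1879 keV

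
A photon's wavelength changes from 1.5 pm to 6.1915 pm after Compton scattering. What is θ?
159.00°

First find the wavelength shift:
Δλ = λ' - λ = 6.1915 - 1.5 = 4.6915 pm

Using Δλ = λ_C(1 - cos θ), with λ_C = h/(m_e·c) ≈ 2.42631024 pm:
cos θ = 1 - Δλ/λ_C
cos θ = 1 - 4.6915/2.42631024
cos θ = -0.933594

θ = arccos(-0.933594)
θ = 159.00°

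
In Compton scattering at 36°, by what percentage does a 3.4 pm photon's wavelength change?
13.6289%

Calculate the Compton shift:
Δλ = λ_C(1 - cos(36°))
Δλ = 2.4263 × (1 - cos(36°))
Δλ = 2.4263 × 0.1910
Δλ = 0.4634 pm

Percentage change:
(Δλ/λ₀) × 100 = (0.4634/3.4) × 100
= 13.6289%

(Intermediate values are shown rounded; full precision is carried through to the final answer.)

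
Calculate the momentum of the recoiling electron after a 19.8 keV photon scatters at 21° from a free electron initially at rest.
3.8519e-24 kg·m/s

The electron is initially at rest, so by conservation of momentum:
p⃗_e = p⃗₀ − p⃗'  (incident photon momentum minus scattered photon momentum)

Photon momentum magnitudes (p = h/λ = E/c):
λ₀ = hc/E₀ = 62.6183 pm → p₀ = h/λ₀ = 1.0582e-23 kg·m/s
Δλ = λ_C(1 − cos 21°) = 0.1612 pm
λ' = 62.7794 pm → p' = h/λ' = 1.0555e-23 kg·m/s

The scattered photon makes angle θ = 21° with the incident direction, so by the law of cosines:
|p⃗_e|² = p₀² + p'² − 2p₀p'cos θ
|p⃗_e|² = (1.0582e-23)² + (1.0555e-23)² − 2·1.0582e-23·1.0555e-23·cos(21°)
|p⃗_e| = 3.8519e-24 kg·m/s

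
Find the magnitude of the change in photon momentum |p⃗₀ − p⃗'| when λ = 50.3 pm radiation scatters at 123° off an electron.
2.2355e-23 kg·m/s

Photon momentum magnitude is p = h/λ.

Initial momentum:
p₀ = h/λ = 6.6261e-34/5.0300e-11 = 1.3173e-23 kg·m/s

After scattering:
λ' = λ + Δλ = 50.3 + 3.7478 = 54.0478 pm
p' = h/λ' = 6.6261e-34/5.4048e-11 = 1.2260e-23 kg·m/s

Momentum is a vector; the scattered photon's direction makes angle θ = 123° with the incident direction. The magnitude of the vector change Δp⃗ = p⃗₀ − p⃗' is found from the law of cosines:
|Δp⃗|² = p₀² + p'² − 2p₀p'cos θ
|Δp⃗|² = (1.3173e-23)² + (1.2260e-23)² − 2·1.3173e-23·1.2260e-23·cos(123°)
|Δp⃗| = 2.2355e-23 kg·m/s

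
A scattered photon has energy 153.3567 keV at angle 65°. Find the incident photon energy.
185.4999 keV

Convert final energy to wavelength (hc ≈ 1239.842 keV·pm):
λ' = hc/E' = 1239.842 / 153.3567 = 8.0847 pm

Calculate the Compton shift:
Δλ = λ_C(1 - cos(65°))
Δλ = 2.4263 × (1 - cos(65°))
Δλ = 1.4009 pm

Initial wavelength:
λ = λ' - Δλ = 8.0847 - 1.4009 = 6.6838 pm

Initial energy:
E = hc/λ = 1239.842 / 6.6838 = 185.4999 keV

(Intermediate values are shown rounded; full precision is carried through to the final answer.)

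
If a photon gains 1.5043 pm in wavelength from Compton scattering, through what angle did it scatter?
67.67°

From the Compton formula Δλ = λ_C(1 - cos θ), we can solve for θ:

cos θ = 1 - Δλ/λ_C

Given:
- Δλ = 1.5043 pm
- λ_C = h/(m_e·c) ≈ 2.42631024 pm

cos θ = 1 - 1.5043/2.42631024
cos θ = 1 - 0.619995
cos θ = 0.380005

θ = arccos(0.380005)
θ = 67.67°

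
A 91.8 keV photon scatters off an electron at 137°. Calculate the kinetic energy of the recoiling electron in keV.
21.7790 keV

By energy conservation: K_e = E_initial - E_final

First find the scattered photon energy:
Initial wavelength: λ = hc/E = 13.5059 pm
Compton shift: Δλ = λ_C(1 - cos(137°)) = 4.2008 pm
Final wavelength: λ' = 13.5059 + 4.2008 = 17.7067 pm
Final photon energy: E' = hc/λ' = 70.0210 keV

Electron kinetic energy:
K_e = E - E' = 91.8000 - 70.0210 = 21.7790 keV

(Intermediate values are shown rounded; full precision is carried through to the final answer.)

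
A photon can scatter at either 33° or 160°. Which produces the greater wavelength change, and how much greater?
160° produces the larger shift by a factor of 12.023

Calculate both shifts using Δλ = λ_C(1 - cos θ):

For θ₁ = 33°:
Δλ₁ = 2.4263 × (1 - cos(33°))
Δλ₁ = 2.4263 × 0.1613
Δλ₁ = 0.3914 pm

For θ₂ = 160°:
Δλ₂ = 2.4263 × (1 - cos(160°))
Δλ₂ = 2.4263 × 1.9397
Δλ₂ = 4.7063 pm

The 160° angle produces the larger shift.
Ratio: 4.7063/0.3914 = 12.023

(Intermediate values are shown rounded; full precision is carried through to the final answer.)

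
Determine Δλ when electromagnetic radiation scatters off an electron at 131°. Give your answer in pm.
4.0181 pm

Using the Compton scattering formula:
Δλ = λ_C(1 - cos θ)

where λ_C = h/(m_e·c) ≈ 2.4263 pm is the Compton wavelength of an electron.

For θ = 131°:
cos(131°) = -0.6561
1 - cos(131°) = 1.6561

Δλ = 2.4263 × 1.6561
Δλ = 4.0181 pm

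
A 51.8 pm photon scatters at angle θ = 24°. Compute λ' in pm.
52.0098 pm

Using the Compton scattering formula:
λ' = λ + Δλ = λ + λ_C(1 - cos θ)

Given:
- Initial wavelength λ = 51.8 pm
- Scattering angle θ = 24°
- Compton wavelength λ_C ≈ 2.4263 pm

Calculate the shift:
Δλ = 2.4263 × (1 - cos(24°))
Δλ = 2.4263 × 0.0865
Δλ = 0.2098 pm

Final wavelength:
λ' = 51.8 + 0.2098 = 52.0098 pm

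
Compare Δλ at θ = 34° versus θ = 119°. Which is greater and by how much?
119° produces the larger shift by a factor of 8.685

Calculate both shifts using Δλ = λ_C(1 - cos θ):

For θ₁ = 34°:
Δλ₁ = 2.4263 × (1 - cos(34°))
Δλ₁ = 2.4263 × 0.1710
Δλ₁ = 0.4148 pm

For θ₂ = 119°:
Δλ₂ = 2.4263 × (1 - cos(119°))
Δλ₂ = 2.4263 × 1.4848
Δλ₂ = 3.6026 pm

The 119° angle produces the larger shift.
Ratio: 3.6026/0.4148 = 8.685

(Intermediate values are shown rounded; full precision is carried through to the final answer.)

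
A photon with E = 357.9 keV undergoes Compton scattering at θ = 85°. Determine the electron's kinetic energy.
139.5817 keV

By energy conservation: K_e = E_initial - E_final

First find the scattered photon energy:
Initial wavelength: λ = hc/E = 3.4642 pm
Compton shift: Δλ = λ_C(1 - cos(85°)) = 2.2148 pm
Final wavelength: λ' = 3.4642 + 2.2148 = 5.6791 pm
Final photon energy: E' = hc/λ' = 218.3183 keV

Electron kinetic energy:
K_e = E - E' = 357.9000 - 218.3183 = 139.5817 keV

(Intermediate values are shown rounded; full precision is carried through to the final answer.)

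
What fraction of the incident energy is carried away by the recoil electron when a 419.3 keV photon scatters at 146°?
0.6001 (or 60.01%)

Calculate initial and final photon energies:

Initial: E₀ = 419.3 keV → λ₀ = 2.9569 pm
Compton shift: Δλ = 4.4378 pm
Final wavelength: λ' = 7.3947 pm
Final energy: E' = 167.6653 keV

Fractional energy loss:
(E₀ - E')/E₀ = (419.3000 - 167.6653)/419.3000
= 251.6347/419.3000
= 0.6001
= 60.01%

(Intermediate values are shown rounded; full precision is carried through to the final answer.)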